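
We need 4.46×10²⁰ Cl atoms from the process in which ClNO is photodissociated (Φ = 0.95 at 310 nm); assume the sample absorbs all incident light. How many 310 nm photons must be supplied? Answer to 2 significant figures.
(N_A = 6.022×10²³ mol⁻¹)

Product: 4.46×10²⁰ / 6.022×10²³ = 7.406×10⁻⁴ mol.
Photons that must be absorbed: 7.406×10⁻⁴ / 0.95 = 7.796×10⁻⁴ mol.
Photon count: 7.796×10⁻⁴ × 6.022×10²³ = 4.7×10²⁰.

4.7×10²⁰ photons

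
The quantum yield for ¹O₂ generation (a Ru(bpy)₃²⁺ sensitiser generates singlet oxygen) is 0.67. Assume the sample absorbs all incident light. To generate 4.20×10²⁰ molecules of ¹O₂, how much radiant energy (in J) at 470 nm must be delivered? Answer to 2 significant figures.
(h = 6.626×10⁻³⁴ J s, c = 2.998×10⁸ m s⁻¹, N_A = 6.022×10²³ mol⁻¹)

Product: 4.20×10²⁰ / 6.022×10²³ = 6.974×10⁻⁴ mol.
Photons that must be absorbed: 6.974×10⁻⁴ / 0.67 = 0.001041 mol.
Photon energy: hc/λ = 4.227×10⁻¹⁹ J; per mole, 2.545×10⁵ J mol⁻¹.
Energy required: 0.001041 × 2.545×10⁵ = 260 J.

260 J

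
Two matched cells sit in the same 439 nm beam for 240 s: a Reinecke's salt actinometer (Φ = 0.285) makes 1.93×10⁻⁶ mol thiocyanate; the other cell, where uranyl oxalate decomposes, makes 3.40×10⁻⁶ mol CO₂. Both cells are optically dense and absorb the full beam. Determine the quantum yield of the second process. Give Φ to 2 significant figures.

Photons absorbed by the actinometer: 1.93×10⁻⁶ / 0.285 = 6.772×10⁻⁶ mol.
Φ(unknown) = 3.40×10⁻⁶ / 6.772×10⁻⁶ = 0.50.

Φ = 0.50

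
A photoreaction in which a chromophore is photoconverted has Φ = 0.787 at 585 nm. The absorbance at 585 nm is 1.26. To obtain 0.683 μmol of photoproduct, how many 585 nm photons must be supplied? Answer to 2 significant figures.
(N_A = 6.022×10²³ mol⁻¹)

5.5×10¹⁷ photons

Product: 0.683 μmol = 6.83×10⁻⁷ mol.
Photons that must be absorbed: 6.83×10⁻⁷ / 0.787 = 8.679×10⁻⁷ mol.
Fraction absorbed: 1 − 10^(−1.26) = 0.9450.
Incident photons needed: 8.679×10⁻⁷ / 0.9450 = 9.184×10⁻⁷ mol.
Photon count: 9.184×10⁻⁷ × 6.022×10²³ = 5.5×10¹⁷.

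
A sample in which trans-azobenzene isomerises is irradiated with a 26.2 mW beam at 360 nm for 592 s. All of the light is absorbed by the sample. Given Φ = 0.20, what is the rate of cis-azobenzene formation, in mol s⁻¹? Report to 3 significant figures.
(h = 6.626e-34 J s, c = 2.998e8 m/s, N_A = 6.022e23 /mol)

Photon energy at 360 nm: hc/λ = (6.626e-34)(2.998e8)/(360e-9) = 5.518e-19 J.
Energy delivered: (26.2 mW)(592 s) = 15.51 J.
Photons incident: 15.51 / 5.518e-19 = 2.811e19, i.e. 2.811e19/6.022e23 = 4.668e-5 mol.
Product formed: 0.20 × 4.668e-5 = 9.336e-6 mol.
Rate: 9.336e-6 / 592 s = 1.58e-8 mol s⁻¹.

1.58e-8 mol s⁻¹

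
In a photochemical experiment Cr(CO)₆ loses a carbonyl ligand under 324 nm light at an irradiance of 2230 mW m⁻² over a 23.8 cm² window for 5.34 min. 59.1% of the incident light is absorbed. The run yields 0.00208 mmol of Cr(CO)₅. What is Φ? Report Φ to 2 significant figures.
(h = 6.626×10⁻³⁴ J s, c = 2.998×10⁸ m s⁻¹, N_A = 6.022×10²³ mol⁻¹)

Product: 0.00208 mmol = 2.08×10⁻⁶ mol.
Photon energy at 324 nm: hc/λ = (6.626×10⁻³⁴)(2.998×10⁸)/(324×10⁻⁹) = 6.131×10⁻¹⁹ J.
Energy delivered: (2230 mW m⁻²)(23.8×10⁻⁴ m²)(320.4 s) = 1.700 J.
Photons incident: 1.700 / 6.131×10⁻¹⁹ = 2.773×10¹⁸, i.e. 2.773×10¹⁸/6.022×10²³ = 4.605×10⁻⁶ mol.
Photons absorbed: 0.591 × 4.605×10⁻⁶ = 2.722×10⁻⁶ mol.
Φ = 2.08×10⁻⁶ mol / 2.722×10⁻⁶ mol photons = 0.76.

Φ = 0.76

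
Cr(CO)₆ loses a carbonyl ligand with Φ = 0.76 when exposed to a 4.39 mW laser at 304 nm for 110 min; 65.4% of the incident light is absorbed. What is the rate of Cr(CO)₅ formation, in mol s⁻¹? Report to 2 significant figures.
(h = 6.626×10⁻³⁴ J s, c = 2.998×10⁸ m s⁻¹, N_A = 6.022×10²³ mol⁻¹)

5.5×10⁻⁹ mol s⁻¹

Photon energy at 304 nm: hc/λ = (6.626×10⁻³⁴)(2.998×10⁸)/(304×10⁻⁹) = 6.534×10⁻¹⁹ J.
Energy delivered: (4.39 mW)(6600 s) = 28.97 J.
Photons incident: 28.97 / 6.534×10⁻¹⁹ = 4.434×10¹⁹, i.e. 4.434×10¹⁹/6.022×10²³ = 7.363×10⁻⁵ mol.
Photons absorbed: 0.654 × 7.363×10⁻⁵ = 4.815×10⁻⁵ mol.
Product formed: 0.76 × 4.815×10⁻⁵ = 3.659×10⁻⁵ mol.
Rate: 3.659×10⁻⁵ / 6600 s = 5.5×10⁻⁹ mol s⁻¹.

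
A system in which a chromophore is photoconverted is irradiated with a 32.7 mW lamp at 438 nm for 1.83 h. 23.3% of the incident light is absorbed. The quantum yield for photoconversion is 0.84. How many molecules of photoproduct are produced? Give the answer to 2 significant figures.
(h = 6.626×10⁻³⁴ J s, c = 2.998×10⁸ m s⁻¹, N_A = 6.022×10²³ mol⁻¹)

Photon energy at 438 nm: hc/λ = (6.626×10⁻³⁴)(2.998×10⁸)/(438×10⁻⁹) = 4.535×10⁻¹⁹ J.
Energy delivered: (32.7 mW)(6588 s) = 215.4 J.
Photons incident: 215.4 / 4.535×10⁻¹⁹ = 4.750×10²⁰, i.e. 4.750×10²⁰/6.022×10²³ = 7.888×10⁻⁴ mol.
Photons absorbed: 0.233 × 7.888×10⁻⁴ = 1.838×10⁻⁴ mol.
Product: Φ × n_abs = 0.84 × 1.838×10⁻⁴ = 1.544×10⁻⁴ mol.
As a count: 1.544×10⁻⁴ × 6.022×10²³ = 9.3×10¹⁹.

9.3×10¹⁹ molecules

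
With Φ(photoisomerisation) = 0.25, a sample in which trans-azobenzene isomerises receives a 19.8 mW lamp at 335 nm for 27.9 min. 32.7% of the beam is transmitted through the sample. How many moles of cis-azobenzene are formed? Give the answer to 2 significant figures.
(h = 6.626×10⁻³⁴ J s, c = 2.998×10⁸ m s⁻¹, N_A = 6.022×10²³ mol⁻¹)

Photon energy at 335 nm: hc/λ = (6.626×10⁻³⁴)(2.998×10⁸)/(335×10⁻⁹) = 5.930×10⁻¹⁹ J.
Energy delivered: (19.8 mW)(1674 s) = 33.15 J.
Photons incident: 33.15 / 5.930×10⁻¹⁹ = 5.590×10¹⁹, i.e. 5.590×10¹⁹/6.022×10²³ = 9.283×10⁻⁵ mol.
Fraction absorbed: 1 − 32.7/100 = 0.6730.
Photons absorbed: 0.6730 × 9.283×10⁻⁵ = 6.247×10⁻⁵ mol.
Product: Φ × n_abs = 0.25 × 6.247×10⁻⁵ = 1.562×10⁻⁵ mol.

1.6×10⁻⁵ mol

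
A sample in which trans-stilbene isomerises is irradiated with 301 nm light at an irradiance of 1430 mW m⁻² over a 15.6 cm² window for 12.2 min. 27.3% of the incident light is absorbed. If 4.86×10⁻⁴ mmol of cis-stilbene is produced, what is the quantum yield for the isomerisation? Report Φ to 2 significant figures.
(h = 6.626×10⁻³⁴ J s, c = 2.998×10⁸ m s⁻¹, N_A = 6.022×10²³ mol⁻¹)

Product: 4.86×10⁻⁴ mmol = 4.86×10⁻⁷ mol.
Photon energy at 301 nm: hc/λ = (6.626×10⁻³⁴)(2.998×10⁸)/(301×10⁻⁹) = 6.600×10⁻¹⁹ J.
Energy delivered: (1430 mW m⁻²)(15.6×10⁻⁴ m²)(732 s) = 1.633 J.
Photons incident: 1.633 / 6.600×10⁻¹⁹ = 2.474×10¹⁸, i.e. 2.474×10¹⁸/6.022×10²³ = 4.108×10⁻⁶ mol.
Photons absorbed: 0.273 × 4.108×10⁻⁶ = 1.121×10⁻⁶ mol.
Φ = 4.86×10⁻⁷ mol / 1.121×10⁻⁶ mol photons = 0.43.

Φ = 0.43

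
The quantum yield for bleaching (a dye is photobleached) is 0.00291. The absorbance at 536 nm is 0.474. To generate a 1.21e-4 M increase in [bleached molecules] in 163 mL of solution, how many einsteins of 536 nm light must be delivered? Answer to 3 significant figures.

Product: (1.21e-4 M)(0.163 L) = 1.972e-5 mol.
Photons that must be absorbed: 1.972e-5 / 0.00291 = 0.006777 mol.
Fraction absorbed: 1 − 10^(−0.474) = 0.6643.
Incident photons needed: 0.006777 / 0.6643 = 0.01020 mol.

0.0102 einstein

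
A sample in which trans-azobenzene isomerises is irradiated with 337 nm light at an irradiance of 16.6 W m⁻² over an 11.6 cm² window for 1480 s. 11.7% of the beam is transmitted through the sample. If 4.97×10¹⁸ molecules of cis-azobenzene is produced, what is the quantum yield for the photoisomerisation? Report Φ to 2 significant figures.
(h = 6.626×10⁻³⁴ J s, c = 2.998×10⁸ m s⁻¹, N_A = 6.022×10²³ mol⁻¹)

Φ = 0.12

Product: 4.97×10¹⁸ / 6.022×10²³ = 8.253×10⁻⁶ mol.
Photon energy at 337 nm: hc/λ = (6.626×10⁻³⁴)(2.998×10⁸)/(337×10⁻⁹) = 5.895×10⁻¹⁹ J.
Energy delivered: (16.6 W m⁻²)(11.6×10⁻⁴ m²)(1480 s) = 28.50 J.
Photons incident: 28.50 / 5.895×10⁻¹⁹ = 4.835×10¹⁹, i.e. 4.835×10¹⁹/6.022×10²³ = 8.029×10⁻⁵ mol.
Fraction absorbed: 1 − 11.7/100 = 0.8830.
Photons absorbed: 0.8830 × 8.029×10⁻⁵ = 7.090×10⁻⁵ mol.
Φ = 8.253×10⁻⁶ mol / 7.090×10⁻⁵ mol photons = 0.12.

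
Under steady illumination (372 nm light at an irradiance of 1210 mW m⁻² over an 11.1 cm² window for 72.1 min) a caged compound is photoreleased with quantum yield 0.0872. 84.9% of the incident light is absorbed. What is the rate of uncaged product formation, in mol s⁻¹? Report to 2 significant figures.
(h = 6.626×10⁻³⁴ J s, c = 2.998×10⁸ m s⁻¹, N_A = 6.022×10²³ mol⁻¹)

3.1×10⁻¹⁰ mol s⁻¹

Photon energy at 372 nm: hc/λ = (6.626×10⁻³⁴)(2.998×10⁸)/(372×10⁻⁹) = 5.340×10⁻¹⁹ J.
Energy delivered: (1210 mW m⁻²)(11.1×10⁻⁴ m²)(4326 s) = 5.810 J.
Photons incident: 5.810 / 5.340×10⁻¹⁹ = 1.088×10¹⁹, i.e. 1.088×10¹⁹/6.022×10²³ = 1.807×10⁻⁵ mol.
Photons absorbed: 0.849 × 1.807×10⁻⁵ = 1.534×10⁻⁵ mol.
Product formed: 0.0872 × 1.534×10⁻⁵ = 1.338×10⁻⁶ mol.
Rate: 1.338×10⁻⁶ / 4326 s = 3.1×10⁻¹⁰ mol s⁻¹.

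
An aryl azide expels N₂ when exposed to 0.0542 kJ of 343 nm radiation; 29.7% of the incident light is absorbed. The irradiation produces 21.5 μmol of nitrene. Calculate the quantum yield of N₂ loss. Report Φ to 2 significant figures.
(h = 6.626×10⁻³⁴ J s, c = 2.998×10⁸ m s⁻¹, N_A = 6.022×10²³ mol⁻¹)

Φ = 0.47

Product: 21.5 μmol = 2.15×10⁻⁵ mol.
Photon energy at 343 nm: hc/λ = (6.626×10⁻³⁴)(2.998×10⁸)/(343×10⁻⁹) = 5.791×10⁻¹⁹ J.
Incident energy: 0.0542 kJ = 54.2 J.
Photons incident: 54.2 / 5.791×10⁻¹⁹ = 9.359×10¹⁹, i.e. 9.359×10¹⁹/6.022×10²³ = 1.554×10⁻⁴ mol.
Photons absorbed: 0.297 × 1.554×10⁻⁴ = 4.615×10⁻⁵ mol.
Φ = 2.15×10⁻⁵ mol / 4.615×10⁻⁵ mol photons = 0.47.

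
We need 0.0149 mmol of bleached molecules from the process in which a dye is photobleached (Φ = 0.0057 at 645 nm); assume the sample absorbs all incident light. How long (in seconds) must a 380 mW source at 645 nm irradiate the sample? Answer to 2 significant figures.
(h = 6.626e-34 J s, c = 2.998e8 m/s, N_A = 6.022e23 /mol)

Product: 0.0149 mmol = 1.49e-5 mol.
Photons that must be absorbed: 1.49e-5 / 0.0057 = 0.002614 mol.
Photon energy: hc/λ = 3.080e-19 J; per mole, 1.855e5 J mol⁻¹.
Energy required: 0.002614 × 1.855e5 = 484.9 J.
Time: 484.9 J / 0.38 W = 1300 s.

t ≈ 1300 s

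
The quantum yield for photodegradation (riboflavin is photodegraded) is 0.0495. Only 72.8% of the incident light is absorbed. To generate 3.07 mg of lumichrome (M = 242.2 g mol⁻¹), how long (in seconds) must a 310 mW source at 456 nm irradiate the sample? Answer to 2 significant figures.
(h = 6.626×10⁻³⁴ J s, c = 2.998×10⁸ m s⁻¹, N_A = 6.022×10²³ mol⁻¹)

t ≈ 300 s

Product: 3.07 mg / 242.2 g mol⁻¹ = 1.268×10⁻⁵ mol.
Photons that must be absorbed: 1.268×10⁻⁵ / 0.0495 = 2.562×10⁻⁴ mol.
Incident photons needed: 2.562×10⁻⁴ / 0.728 = 3.519×10⁻⁴ mol.
Photon energy: hc/λ = 4.356×10⁻¹⁹ J; per mole, 2.623×10⁵ J mol⁻¹.
Energy required: 3.519×10⁻⁴ × 2.623×10⁵ = 92.30 J.
Time: 92.30 J / 0.31 W = 300 s.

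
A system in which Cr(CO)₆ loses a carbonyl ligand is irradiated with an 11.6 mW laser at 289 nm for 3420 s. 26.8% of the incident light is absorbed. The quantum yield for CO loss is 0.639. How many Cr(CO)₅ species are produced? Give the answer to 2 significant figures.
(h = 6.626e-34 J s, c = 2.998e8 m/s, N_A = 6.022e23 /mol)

Photon energy at 289 nm: hc/λ = (6.626e-34)(2.998e8)/(289e-9) = 6.874e-19 J.
Energy delivered: (11.6 mW)(3420 s) = 39.67 J.
Photons incident: 39.67 / 6.874e-19 = 5.771e19, i.e. 5.771e19/6.022e23 = 9.583e-5 mol.
Photons absorbed: 0.268 × 9.583e-5 = 2.568e-5 mol.
Product: Φ × n_abs = 0.639 × 2.568e-5 = 1.641e-5 mol.
As a count: 1.641e-5 × 6.022e23 = 9.9e18.

9.9e18 species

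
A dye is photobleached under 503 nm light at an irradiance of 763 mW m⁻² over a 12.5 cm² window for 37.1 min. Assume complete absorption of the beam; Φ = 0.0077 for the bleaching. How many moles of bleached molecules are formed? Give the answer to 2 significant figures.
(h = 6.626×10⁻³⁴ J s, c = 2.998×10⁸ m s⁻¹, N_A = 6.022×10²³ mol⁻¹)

6.9×10⁻⁸ mol

Photon energy at 503 nm: hc/λ = (6.626×10⁻³⁴)(2.998×10⁸)/(503×10⁻⁹) = 3.949×10⁻¹⁹ J.
Energy delivered: (763 mW m⁻²)(12.5×10⁻⁴ m²)(2226 s) = 2.123 J.
Photons incident: 2.123 / 3.949×10⁻¹⁹ = 5.376×10¹⁸, i.e. 5.376×10¹⁸/6.022×10²³ = 8.927×10⁻⁶ mol.
Product: Φ × n_abs = 0.0077 × 8.927×10⁻⁶ = 6.874×10⁻⁸ mol.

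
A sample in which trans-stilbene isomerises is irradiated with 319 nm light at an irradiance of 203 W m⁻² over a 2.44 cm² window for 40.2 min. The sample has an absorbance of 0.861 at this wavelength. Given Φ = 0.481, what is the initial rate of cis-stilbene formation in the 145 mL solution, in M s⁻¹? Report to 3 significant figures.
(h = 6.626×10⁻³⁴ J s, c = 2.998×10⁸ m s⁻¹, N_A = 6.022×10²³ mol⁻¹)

3.78×10⁻⁷ M s⁻¹

Photon energy at 319 nm: hc/λ = (6.626×10⁻³⁴)(2.998×10⁸)/(319×10⁻⁹) = 6.227×10⁻¹⁹ J.
Energy delivered: (203 W m⁻²)(2.44×10⁻⁴ m²)(2412 s) = 119.5 J.
Photons incident: 119.5 / 6.227×10⁻¹⁹ = 1.919×10²⁰, i.e. 1.919×10²⁰/6.022×10²³ = 3.187×10⁻⁴ mol.
Fraction absorbed: 1 − 10^(−0.861) = 0.8623.
Photons absorbed: 0.8623 × 3.187×10⁻⁴ = 2.748×10⁻⁴ mol.
Product formed: 0.481 × 2.748×10⁻⁴ = 1.322×10⁻⁴ mol.
Rate: 1.322×10⁻⁴ mol / (2412 s × 0.145 L) = 3.78×10⁻⁷ M s⁻¹.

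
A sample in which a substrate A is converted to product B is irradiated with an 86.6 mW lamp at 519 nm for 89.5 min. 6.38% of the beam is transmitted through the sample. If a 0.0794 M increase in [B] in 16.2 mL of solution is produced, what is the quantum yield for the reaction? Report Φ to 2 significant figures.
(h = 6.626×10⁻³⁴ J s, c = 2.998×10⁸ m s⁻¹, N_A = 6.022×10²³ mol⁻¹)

Φ = 0.68

Product: (0.0794 M)(0.0162 L) = 0.001286 mol.
Photon energy at 519 nm: hc/λ = (6.626×10⁻³⁴)(2.998×10⁸)/(519×10⁻⁹) = 3.828×10⁻¹⁹ J.
Energy delivered: (86.6 mW)(5370 s) = 465.0 J.
Photons incident: 465.0 / 3.828×10⁻¹⁹ = 1.215×10²¹, i.e. 1.215×10²¹/6.022×10²³ = 0.002018 mol.
Fraction absorbed: 1 − 6.38/100 = 0.9362.
Photons absorbed: 0.9362 × 0.002018 = 0.001889 mol.
Φ = 0.001286 mol / 0.001889 mol photons = 0.68.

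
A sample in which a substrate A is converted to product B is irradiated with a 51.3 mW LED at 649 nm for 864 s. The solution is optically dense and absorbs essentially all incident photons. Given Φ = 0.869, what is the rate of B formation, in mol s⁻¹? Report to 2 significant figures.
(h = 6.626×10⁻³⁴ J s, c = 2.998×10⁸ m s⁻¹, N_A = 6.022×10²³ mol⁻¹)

Photon energy at 649 nm: hc/λ = (6.626×10⁻³⁴)(2.998×10⁸)/(649×10⁻⁹) = 3.061×10⁻¹⁹ J.
Energy delivered: (51.3 mW)(864 s) = 44.32 J.
Photons incident: 44.32 / 3.061×10⁻¹⁹ = 1.448×10²⁰, i.e. 1.448×10²⁰/6.022×10²³ = 2.405×10⁻⁴ mol.
Product formed: 0.869 × 2.405×10⁻⁴ = 2.090×10⁻⁴ mol.
Rate: 2.090×10⁻⁴ / 864 s = 2.4×10⁻⁷ mol s⁻¹.

2.4×10⁻⁷ mol s⁻¹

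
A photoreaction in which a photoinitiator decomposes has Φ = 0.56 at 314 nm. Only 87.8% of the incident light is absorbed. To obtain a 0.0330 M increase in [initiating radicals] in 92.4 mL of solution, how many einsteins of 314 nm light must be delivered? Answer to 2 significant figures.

0.0062 einstein

Product: (0.0330 M)(0.0924 L) = 0.003049 mol.
Photons that must be absorbed: 0.003049 / 0.56 = 0.005445 mol.
Incident photons needed: 0.005445 / 0.878 = 0.006202 mol.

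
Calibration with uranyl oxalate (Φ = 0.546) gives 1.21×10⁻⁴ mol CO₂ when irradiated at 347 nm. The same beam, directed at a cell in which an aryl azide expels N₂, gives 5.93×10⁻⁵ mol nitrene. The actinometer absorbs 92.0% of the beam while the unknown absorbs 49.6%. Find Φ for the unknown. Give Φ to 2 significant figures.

Photons absorbed by the actinometer: 1.21×10⁻⁴ / 0.546 = 2.216×10⁻⁴ mol.
Incident flux: 2.216×10⁻⁴ / 0.920 = 2.409×10⁻⁴ einstein.
Absorbed by unknown: 0.496 × 2.409×10⁻⁴ = 1.195×10⁻⁴ mol.
Φ(unknown) = 5.93×10⁻⁵ / 1.195×10⁻⁴ = 0.50.

Φ = 0.50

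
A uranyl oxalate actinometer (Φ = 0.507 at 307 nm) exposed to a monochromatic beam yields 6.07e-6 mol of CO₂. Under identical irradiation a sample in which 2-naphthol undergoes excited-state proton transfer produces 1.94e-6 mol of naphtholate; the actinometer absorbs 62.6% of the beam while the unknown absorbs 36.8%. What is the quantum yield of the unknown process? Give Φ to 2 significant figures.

Photons absorbed by the actinometer: 6.07e-6 / 0.507 = 1.197e-5 mol.
Incident flux: 1.197e-5 / 0.626 = 1.912e-5 einstein.
Absorbed by unknown: 0.368 × 1.912e-5 = 7.036e-6 mol.
Φ(unknown) = 1.94e-6 / 7.036e-6 = 0.28.

Φ = 0.28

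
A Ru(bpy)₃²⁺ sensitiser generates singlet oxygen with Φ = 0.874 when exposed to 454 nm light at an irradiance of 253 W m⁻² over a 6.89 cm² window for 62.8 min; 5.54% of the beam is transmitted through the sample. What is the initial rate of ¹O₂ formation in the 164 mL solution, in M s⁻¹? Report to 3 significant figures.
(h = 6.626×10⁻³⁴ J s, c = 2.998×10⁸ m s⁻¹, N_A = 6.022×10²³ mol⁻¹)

Photon energy at 454 nm: hc/λ = (6.626×10⁻³⁴)(2.998×10⁸)/(454×10⁻⁹) = 4.375×10⁻¹⁹ J.
Energy delivered: (253 W m⁻²)(6.89×10⁻⁴ m²)(3768 s) = 656.8 J.
Photons incident: 656.8 / 4.375×10⁻¹⁹ = 1.501×10²¹, i.e. 1.501×10²¹/6.022×10²³ = 0.002493 mol.
Fraction absorbed: 1 − 5.54/100 = 0.9446.
Photons absorbed: 0.9446 × 0.002493 = 0.002355 mol.
Product formed: 0.874 × 0.002355 = 0.002058 mol.
Rate: 0.002058 mol / (3768 s × 0.164 L) = 3.33×10⁻⁶ M s⁻¹.

3.33×10⁻⁶ M s⁻¹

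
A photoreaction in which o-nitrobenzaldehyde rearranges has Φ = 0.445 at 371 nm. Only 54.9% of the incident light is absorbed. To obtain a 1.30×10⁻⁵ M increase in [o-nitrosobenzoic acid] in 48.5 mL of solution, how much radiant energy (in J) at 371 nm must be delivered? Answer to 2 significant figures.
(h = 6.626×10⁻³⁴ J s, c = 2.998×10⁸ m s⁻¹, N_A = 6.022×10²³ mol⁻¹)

Product: (1.30×10⁻⁵ M)(0.0485 L) = 6.305×10⁻⁷ mol.
Photons that must be absorbed: 6.305×10⁻⁷ / 0.445 = 1.417×10⁻⁶ mol.
Incident photons needed: 1.417×10⁻⁶ / 0.549 = 2.581×10⁻⁶ mol.
Photon energy: hc/λ = 5.354×10⁻¹⁹ J; per mole, 3.224×10⁵ J mol⁻¹.
Energy required: 2.581×10⁻⁶ × 3.224×10⁵ = 0.83 J.

0.83 J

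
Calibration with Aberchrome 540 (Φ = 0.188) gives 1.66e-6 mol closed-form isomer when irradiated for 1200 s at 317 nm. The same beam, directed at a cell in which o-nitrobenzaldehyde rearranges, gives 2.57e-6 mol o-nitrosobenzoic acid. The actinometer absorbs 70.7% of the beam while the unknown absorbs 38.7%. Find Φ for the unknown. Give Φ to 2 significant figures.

Φ = 0.53

Photons absorbed by the actinometer: 1.66e-6 / 0.188 = 8.830e-6 mol.
Incident flux: 8.830e-6 / 0.707 = 1.249e-5 einstein.
Absorbed by unknown: 0.387 × 1.249e-5 = 4.834e-6 mol.
Φ(unknown) = 2.57e-6 / 4.834e-6 = 0.53.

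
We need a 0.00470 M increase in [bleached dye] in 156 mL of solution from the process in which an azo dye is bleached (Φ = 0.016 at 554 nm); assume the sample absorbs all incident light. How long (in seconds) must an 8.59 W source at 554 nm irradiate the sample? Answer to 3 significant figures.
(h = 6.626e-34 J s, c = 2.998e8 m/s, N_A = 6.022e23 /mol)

Product: (0.00470 M)(0.156 L) = 7.332e-4 mol.
Photons that must be absorbed: 7.332e-4 / 0.016 = 0.04583 mol.
Photon energy: hc/λ = 3.586e-19 J; per mole, 2.159e5 J mol⁻¹.
Energy required: 0.04583 × 2.159e5 = 9895 J.
Time: 9895 J / 8.59 W = 1150 s.

t ≈ 1150 s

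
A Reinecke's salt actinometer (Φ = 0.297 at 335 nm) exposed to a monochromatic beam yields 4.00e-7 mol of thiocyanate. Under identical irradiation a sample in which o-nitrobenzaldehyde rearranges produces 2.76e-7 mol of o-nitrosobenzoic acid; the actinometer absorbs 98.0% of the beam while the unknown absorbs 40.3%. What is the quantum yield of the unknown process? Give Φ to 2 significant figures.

Photons absorbed by the actinometer: 4.00e-7 / 0.297 = 1.347e-6 mol.
Incident flux: 1.347e-6 / 0.980 = 1.374e-6 einstein.
Absorbed by unknown: 0.403 × 1.374e-6 = 5.537e-7 mol.
Φ(unknown) = 2.76e-7 / 5.537e-7 = 0.50.

Φ = 0.50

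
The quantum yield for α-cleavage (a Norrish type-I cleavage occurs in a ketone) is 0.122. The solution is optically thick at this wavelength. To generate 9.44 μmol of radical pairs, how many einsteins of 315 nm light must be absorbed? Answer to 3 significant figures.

7.74e-5 einstein

Product: 9.44 μmol = 9.44e-6 mol.
Photons that must be absorbed: 9.44e-6 / 0.122 = 7.738e-5 mol.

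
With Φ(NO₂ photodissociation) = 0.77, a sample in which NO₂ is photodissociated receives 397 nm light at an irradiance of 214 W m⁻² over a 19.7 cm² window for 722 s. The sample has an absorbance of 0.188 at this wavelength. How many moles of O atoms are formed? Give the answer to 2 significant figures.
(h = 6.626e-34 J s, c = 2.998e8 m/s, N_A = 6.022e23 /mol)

Photon energy at 397 nm: hc/λ = (6.626e-34)(2.998e8)/(397e-9) = 5.004e-19 J.
Energy delivered: (214 W m⁻²)(19.7e-4 m²)(722 s) = 304.4 J.
Photons incident: 304.4 / 5.004e-19 = 6.083e20, i.e. 6.083e20/6.022e23 = 0.001010 mol.
Fraction absorbed: 1 − 10^(−0.188) = 0.3514.
Photons absorbed: 0.3514 × 0.001010 = 3.549e-4 mol.
Product: Φ × n_abs = 0.77 × 3.549e-4 = 2.733e-4 mol.

2.7e-4 mol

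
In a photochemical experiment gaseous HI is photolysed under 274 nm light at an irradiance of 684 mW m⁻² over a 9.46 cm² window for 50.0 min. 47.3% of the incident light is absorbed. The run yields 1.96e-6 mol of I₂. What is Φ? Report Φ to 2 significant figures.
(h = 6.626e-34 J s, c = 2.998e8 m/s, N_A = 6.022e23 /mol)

Photon energy at 274 nm: hc/λ = (6.626e-34)(2.998e8)/(274e-9) = 7.250e-19 J.
Energy delivered: (684 mW m⁻²)(9.46e-4 m²)(3000 s) = 1.941 J.
Photons incident: 1.941 / 7.250e-19 = 2.677e18, i.e. 2.677e18/6.022e23 = 4.445e-6 mol.
Photons absorbed: 0.473 × 4.445e-6 = 2.102e-6 mol.
Φ = 1.96e-6 mol / 2.102e-6 mol photons = 0.93.

Φ = 0.93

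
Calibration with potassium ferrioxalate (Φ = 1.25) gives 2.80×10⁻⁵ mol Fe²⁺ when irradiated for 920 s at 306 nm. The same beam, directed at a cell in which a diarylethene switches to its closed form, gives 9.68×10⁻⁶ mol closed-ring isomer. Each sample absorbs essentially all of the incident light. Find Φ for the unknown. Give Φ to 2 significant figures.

Φ = 0.43

Photons absorbed by the actinometer: 2.80×10⁻⁵ / 1.25 = 2.240×10⁻⁵ mol.
Φ(unknown) = 9.68×10⁻⁶ / 2.240×10⁻⁵ = 0.43.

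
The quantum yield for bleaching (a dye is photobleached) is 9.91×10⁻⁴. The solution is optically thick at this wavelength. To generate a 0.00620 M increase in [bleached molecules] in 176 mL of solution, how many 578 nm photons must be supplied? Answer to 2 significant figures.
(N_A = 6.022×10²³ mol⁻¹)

6.6×10²³ photons

Product: (0.00620 M)(0.176 L) = 0.001091 mol.
Photons that must be absorbed: 0.001091 / 9.91×10⁻⁴ = 1.101 mol.
Photon count: 1.101 × 6.022×10²³ = 6.6×10²³.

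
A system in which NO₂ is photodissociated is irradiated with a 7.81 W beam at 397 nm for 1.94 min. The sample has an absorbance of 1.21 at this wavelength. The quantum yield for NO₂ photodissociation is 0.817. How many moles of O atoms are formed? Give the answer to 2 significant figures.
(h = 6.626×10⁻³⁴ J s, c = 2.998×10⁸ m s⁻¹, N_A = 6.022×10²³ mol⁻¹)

Photon energy at 397 nm: hc/λ = (6.626×10⁻³⁴)(2.998×10⁸)/(397×10⁻⁹) = 5.004×10⁻¹⁹ J.
Energy delivered: (7.81 W)(116.4 s) = 909.1 J.
Photons incident: 909.1 / 5.004×10⁻¹⁹ = 1.817×10²¹, i.e. 1.817×10²¹/6.022×10²³ = 0.003017 mol.
Fraction absorbed: 1 − 10^(−1.21) = 0.9383.
Photons absorbed: 0.9383 × 0.003017 = 0.002831 mol.
Product: Φ × n_abs = 0.817 × 0.002831 = 0.002313 mol.

0.0023 mol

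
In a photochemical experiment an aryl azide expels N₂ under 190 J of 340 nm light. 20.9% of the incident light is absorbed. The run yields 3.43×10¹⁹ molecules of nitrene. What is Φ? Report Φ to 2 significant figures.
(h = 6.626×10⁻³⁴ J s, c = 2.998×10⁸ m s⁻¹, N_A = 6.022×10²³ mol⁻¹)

Product: 3.43×10¹⁹ / 6.022×10²³ = 5.696×10⁻⁵ mol.
Photon energy at 340 nm: hc/λ = (6.626×10⁻³⁴)(2.998×10⁸)/(340×10⁻⁹) = 5.843×10⁻¹⁹ J.
Photons incident: 190 / 5.843×10⁻¹⁹ = 3.252×10²⁰, i.e. 3.252×10²⁰/6.022×10²³ = 5.400×10⁻⁴ mol.
Photons absorbed: 0.209 × 5.400×10⁻⁴ = 1.129×10⁻⁴ mol.
Φ = 5.696×10⁻⁵ mol / 1.129×10⁻⁴ mol photons = 0.50.

Φ = 0.50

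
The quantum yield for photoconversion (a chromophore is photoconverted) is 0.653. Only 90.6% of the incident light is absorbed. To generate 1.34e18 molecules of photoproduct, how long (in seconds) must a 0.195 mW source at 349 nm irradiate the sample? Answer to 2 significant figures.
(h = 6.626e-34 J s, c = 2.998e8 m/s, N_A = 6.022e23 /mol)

t ≈ 6600 s

Product: 1.34e18 / 6.022e23 = 2.225e-6 mol.
Photons that must be absorbed: 2.225e-6 / 0.653 = 3.407e-6 mol.
Incident photons needed: 3.407e-6 / 0.906 = 3.760e-6 mol.
Photon energy: hc/λ = 5.692e-19 J; per mole, 3.428e5 J mol⁻¹.
Energy required: 3.760e-6 × 3.428e5 = 1.289 J.
Time: 1.289 J / 0.000195 W = 6600 s.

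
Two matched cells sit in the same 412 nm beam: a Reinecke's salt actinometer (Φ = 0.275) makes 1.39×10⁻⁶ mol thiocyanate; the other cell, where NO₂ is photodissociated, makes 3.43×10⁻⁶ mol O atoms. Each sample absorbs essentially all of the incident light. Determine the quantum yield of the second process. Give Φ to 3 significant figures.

Φ = 0.679

Photons absorbed by the actinometer: 1.39×10⁻⁶ / 0.275 = 5.055×10⁻⁶ mol.
Φ(unknown) = 3.43×10⁻⁶ / 5.055×10⁻⁶ = 0.679.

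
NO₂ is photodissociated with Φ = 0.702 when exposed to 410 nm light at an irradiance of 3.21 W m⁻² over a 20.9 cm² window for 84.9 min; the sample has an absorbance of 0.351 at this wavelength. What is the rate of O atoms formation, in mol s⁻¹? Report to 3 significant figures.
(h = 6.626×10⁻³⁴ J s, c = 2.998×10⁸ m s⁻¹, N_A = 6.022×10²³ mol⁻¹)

Photon energy at 410 nm: hc/λ = (6.626×10⁻³⁴)(2.998×10⁸)/(410×10⁻⁹) = 4.845×10⁻¹⁹ J.
Energy delivered: (3.21 W m⁻²)(20.9×10⁻⁴ m²)(5094 s) = 34.18 J.
Photons incident: 34.18 / 4.845×10⁻¹⁹ = 7.055×10¹⁹, i.e. 7.055×10¹⁹/6.022×10²³ = 1.172×10⁻⁴ mol.
Fraction absorbed: 1 − 10^(−0.351) = 0.5543.
Photons absorbed: 0.5543 × 1.172×10⁻⁴ = 6.496×10⁻⁵ mol.
Product formed: 0.702 × 6.496×10⁻⁵ = 4.560×10⁻⁵ mol.
Rate: 4.560×10⁻⁵ / 5094 s = 8.95×10⁻⁹ mol s⁻¹.

8.95×10⁻⁹ mol s⁻¹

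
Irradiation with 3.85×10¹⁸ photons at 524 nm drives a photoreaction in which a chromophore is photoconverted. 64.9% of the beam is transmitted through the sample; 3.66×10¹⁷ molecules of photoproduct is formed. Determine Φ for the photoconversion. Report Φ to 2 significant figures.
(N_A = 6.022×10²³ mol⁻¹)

Φ = 0.27

Product: 3.66×10¹⁷ / 6.022×10²³ = 6.078×10⁻⁷ mol.
Moles of photons: 3.85×10¹⁸ / 6.022×10²³ = 6.393×10⁻⁶ mol.
Fraction absorbed: 1 − 64.9/100 = 0.3510.
Photons absorbed: 0.3510 × 6.393×10⁻⁶ = 2.244×10⁻⁶ mol.
Φ = 6.078×10⁻⁷ mol / 2.244×10⁻⁶ mol photons = 0.27.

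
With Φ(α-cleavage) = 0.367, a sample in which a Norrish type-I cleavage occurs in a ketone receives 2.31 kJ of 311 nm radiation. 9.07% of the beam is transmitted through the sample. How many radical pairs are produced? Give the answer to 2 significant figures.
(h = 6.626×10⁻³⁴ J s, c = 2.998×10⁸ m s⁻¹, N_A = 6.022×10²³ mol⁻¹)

1.2×10²¹ radical pairs

Photon energy at 311 nm: hc/λ = (6.626×10⁻³⁴)(2.998×10⁸)/(311×10⁻⁹) = 6.387×10⁻¹⁹ J.
Incident energy: 2.31 kJ = 2310 J.
Photons incident: 2310 / 6.387×10⁻¹⁹ = 3.617×10²¹, i.e. 3.617×10²¹/6.022×10²³ = 0.006006 mol.
Fraction absorbed: 1 − 9.07/100 = 0.9093.
Photons absorbed: 0.9093 × 0.006006 = 0.005461 mol.
Product: Φ × n_abs = 0.367 × 0.005461 = 0.002004 mol.
As a count: 0.002004 × 6.022×10²³ = 1.2×10²¹.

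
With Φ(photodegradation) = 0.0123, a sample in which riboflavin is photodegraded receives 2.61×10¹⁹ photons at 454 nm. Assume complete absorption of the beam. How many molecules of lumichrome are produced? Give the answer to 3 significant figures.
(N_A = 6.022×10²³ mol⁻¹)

3.21×10¹⁷ molecules

Moles of photons: 2.61×10¹⁹ / 6.022×10²³ = 4.334×10⁻⁵ mol.
Product: Φ × n_abs = 0.0123 × 4.334×10⁻⁵ = 5.331×10⁻⁷ mol.
As a count: 5.331×10⁻⁷ × 6.022×10²³ = 3.21×10¹⁷.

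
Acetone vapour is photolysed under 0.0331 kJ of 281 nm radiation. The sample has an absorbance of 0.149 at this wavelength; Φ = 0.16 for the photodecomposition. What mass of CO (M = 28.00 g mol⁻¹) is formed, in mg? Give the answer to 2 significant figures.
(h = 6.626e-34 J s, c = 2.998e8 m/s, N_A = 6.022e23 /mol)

Photon energy at 281 nm: hc/λ = (6.626e-34)(2.998e8)/(281e-9) = 7.069e-19 J.
Incident energy: 0.0331 kJ = 33.1 J.
Photons incident: 33.1 / 7.069e-19 = 4.682e19, i.e. 4.682e19/6.022e23 = 7.775e-5 mol.
Fraction absorbed: 1 − 10^(−0.149) = 0.2904.
Photons absorbed: 0.2904 × 7.775e-5 = 2.258e-5 mol.
Product: Φ × n_abs = 0.16 × 2.258e-5 = 3.613e-6 mol.
Mass: 3.613e-6 × 28.00 = 1.012e-4 g = 0.10 mg.

0.10 mg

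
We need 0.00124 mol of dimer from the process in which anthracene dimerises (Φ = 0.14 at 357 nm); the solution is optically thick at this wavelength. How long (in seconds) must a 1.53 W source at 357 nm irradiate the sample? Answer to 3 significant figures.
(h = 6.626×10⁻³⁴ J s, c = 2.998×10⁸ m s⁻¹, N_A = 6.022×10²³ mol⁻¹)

Photons that must be absorbed: 0.00124 / 0.14 = 0.008857 mol.
Photon energy: hc/λ = 5.564×10⁻¹⁹ J; per mole, 3.351×10⁵ J mol⁻¹.
Energy required: 0.008857 × 3.351×10⁵ = 2968 J.
Time: 2968 J / 1.53 W = 1940 s.

t ≈ 1940 s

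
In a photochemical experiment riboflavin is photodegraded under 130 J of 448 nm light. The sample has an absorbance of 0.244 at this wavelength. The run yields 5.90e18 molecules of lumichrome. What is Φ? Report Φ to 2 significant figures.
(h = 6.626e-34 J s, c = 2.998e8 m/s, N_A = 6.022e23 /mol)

Φ = 0.047

Product: 5.90e18 / 6.022e23 = 9.797e-6 mol.
Photon energy at 448 nm: hc/λ = (6.626e-34)(2.998e8)/(448e-9) = 4.434e-19 J.
Photons incident: 130 / 4.434e-19 = 2.932e20, i.e. 2.932e20/6.022e23 = 4.869e-4 mol.
Fraction absorbed: 1 − 10^(−0.244) = 0.4298.
Photons absorbed: 0.4298 × 4.869e-4 = 2.093e-4 mol.
Φ = 9.797e-6 mol / 2.093e-4 mol photons = 0.047.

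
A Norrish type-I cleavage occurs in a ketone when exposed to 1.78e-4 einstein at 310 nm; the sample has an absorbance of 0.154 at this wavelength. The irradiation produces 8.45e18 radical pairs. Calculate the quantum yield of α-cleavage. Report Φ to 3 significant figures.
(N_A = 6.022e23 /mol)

Product: 8.45e18 / 6.022e23 = 1.403e-5 mol.
Fraction absorbed: 1 − 10^(−0.154) = 0.2985.
Photons absorbed: 0.2985 × 1.78e-4 = 5.313e-5 mol.
Φ = 1.403e-5 mol / 5.313e-5 mol photons = 0.264.

Φ = 0.264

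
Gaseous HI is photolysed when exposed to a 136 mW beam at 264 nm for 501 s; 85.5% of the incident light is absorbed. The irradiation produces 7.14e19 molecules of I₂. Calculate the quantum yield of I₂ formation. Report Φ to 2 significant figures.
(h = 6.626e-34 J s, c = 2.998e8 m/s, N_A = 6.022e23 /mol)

Product: 7.14e19 / 6.022e23 = 1.186e-4 mol.
Photon energy at 264 nm: hc/λ = (6.626e-34)(2.998e8)/(264e-9) = 7.525e-19 J.
Energy delivered: (136 mW)(501 s) = 68.14 J.
Photons incident: 68.14 / 7.525e-19 = 9.055e19, i.e. 9.055e19/6.022e23 = 1.504e-4 mol.
Photons absorbed: 0.855 × 1.504e-4 = 1.286e-4 mol.
Φ = 1.186e-4 mol / 1.286e-4 mol photons = 0.92.

Φ = 0.92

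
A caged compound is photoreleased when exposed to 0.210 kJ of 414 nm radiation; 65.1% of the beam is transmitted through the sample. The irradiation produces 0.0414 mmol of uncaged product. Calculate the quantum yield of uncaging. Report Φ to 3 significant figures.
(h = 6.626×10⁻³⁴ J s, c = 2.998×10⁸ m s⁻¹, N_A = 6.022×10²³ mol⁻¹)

Product: 0.0414 mmol = 4.14×10⁻⁵ mol.
Photon energy at 414 nm: hc/λ = (6.626×10⁻³⁴)(2.998×10⁸)/(414×10⁻⁹) = 4.798×10⁻¹⁹ J.
Incident energy: 0.210 kJ = 210 J.
Photons incident: 210 / 4.798×10⁻¹⁹ = 4.377×10²⁰, i.e. 4.377×10²⁰/6.022×10²³ = 7.268×10⁻⁴ mol.
Fraction absorbed: 1 − 65.1/100 = 0.3490.
Photons absorbed: 0.3490 × 7.268×10⁻⁴ = 2.537×10⁻⁴ mol.
Φ = 4.14×10⁻⁵ mol / 2.537×10⁻⁴ mol photons = 0.163.

Φ = 0.163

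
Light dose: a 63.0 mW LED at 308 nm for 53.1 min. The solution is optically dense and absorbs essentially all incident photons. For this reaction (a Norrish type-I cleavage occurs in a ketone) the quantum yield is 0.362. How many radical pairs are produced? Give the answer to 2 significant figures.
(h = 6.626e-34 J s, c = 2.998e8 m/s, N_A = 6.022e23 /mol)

Photon energy at 308 nm: hc/λ = (6.626e-34)(2.998e8)/(308e-9) = 6.450e-19 J.
Energy delivered: (63.0 mW)(3186 s) = 200.7 J.
Photons incident: 200.7 / 6.450e-19 = 3.112e20, i.e. 3.112e20/6.022e23 = 5.168e-4 mol.
Product: Φ × n_abs = 0.362 × 5.168e-4 = 1.871e-4 mol.
As a count: 1.871e-4 × 6.022e23 = 1.1e20.

1.1e20 radical pairs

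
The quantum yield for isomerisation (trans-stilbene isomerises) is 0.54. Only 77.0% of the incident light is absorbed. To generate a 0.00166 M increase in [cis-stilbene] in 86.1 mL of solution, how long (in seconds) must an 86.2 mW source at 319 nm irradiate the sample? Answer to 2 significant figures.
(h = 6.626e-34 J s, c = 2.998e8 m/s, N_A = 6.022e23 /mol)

Product: (0.00166 M)(0.0861 L) = 1.429e-4 mol.
Photons that must be absorbed: 1.429e-4 / 0.54 = 2.646e-4 mol.
Incident photons needed: 2.646e-4 / 0.770 = 3.436e-4 mol.
Photon energy: hc/λ = 6.227e-19 J; per mole, 3.750e5 J mol⁻¹.
Energy required: 3.436e-4 × 3.750e5 = 128.9 J.
Time: 128.9 J / 0.0862 W = 1500 s.

t ≈ 1500 s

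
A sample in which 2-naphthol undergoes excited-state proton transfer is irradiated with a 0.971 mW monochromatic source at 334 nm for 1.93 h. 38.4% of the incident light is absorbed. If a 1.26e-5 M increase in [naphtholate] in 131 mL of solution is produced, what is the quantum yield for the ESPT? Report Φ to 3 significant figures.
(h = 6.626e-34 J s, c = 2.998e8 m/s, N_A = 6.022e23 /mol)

Φ = 0.228

Product: (1.26e-5 M)(0.131 L) = 1.651e-6 mol.
Photon energy at 334 nm: hc/λ = (6.626e-34)(2.998e8)/(334e-9) = 5.948e-19 J.
Energy delivered: (0.971 mW)(6948 s) = 6.747 J.
Photons incident: 6.747 / 5.948e-19 = 1.134e19, i.e. 1.134e19/6.022e23 = 1.883e-5 mol.
Photons absorbed: 0.384 × 1.883e-5 = 7.231e-6 mol.
Φ = 1.651e-6 mol / 7.231e-6 mol photons = 0.228.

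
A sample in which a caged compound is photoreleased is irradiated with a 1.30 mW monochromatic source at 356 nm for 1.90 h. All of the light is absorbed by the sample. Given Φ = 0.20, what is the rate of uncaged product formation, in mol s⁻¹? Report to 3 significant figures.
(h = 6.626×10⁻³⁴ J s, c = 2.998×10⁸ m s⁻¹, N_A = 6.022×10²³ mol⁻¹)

7.74×10⁻¹⁰ mol s⁻¹

Photon energy at 356 nm: hc/λ = (6.626×10⁻³⁴)(2.998×10⁸)/(356×10⁻⁹) = 5.580×10⁻¹⁹ J.
Energy delivered: (1.30 mW)(6840 s) = 8.892 J.
Photons incident: 8.892 / 5.580×10⁻¹⁹ = 1.594×10¹⁹, i.e. 1.594×10¹⁹/6.022×10²³ = 2.647×10⁻⁵ mol.
Product formed: 0.20 × 2.647×10⁻⁵ = 5.294×10⁻⁶ mol.
Rate: 5.294×10⁻⁶ / 6840 s = 7.74×10⁻¹⁰ mol s⁻¹.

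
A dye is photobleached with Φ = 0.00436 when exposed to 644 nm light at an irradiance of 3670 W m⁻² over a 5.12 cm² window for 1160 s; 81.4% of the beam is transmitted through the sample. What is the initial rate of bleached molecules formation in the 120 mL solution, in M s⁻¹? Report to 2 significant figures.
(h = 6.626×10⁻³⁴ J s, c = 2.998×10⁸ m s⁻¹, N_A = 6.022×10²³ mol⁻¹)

6.8×10⁻⁸ M s⁻¹

Photon energy at 644 nm: hc/λ = (6.626×10⁻³⁴)(2.998×10⁸)/(644×10⁻⁹) = 3.085×10⁻¹⁹ J.
Energy delivered: (3670 W m⁻²)(5.12×10⁻⁴ m²)(1160 s) = 2180 J.
Photons incident: 2180 / 3.085×10⁻¹⁹ = 7.066×10²¹, i.e. 7.066×10²¹/6.022×10²³ = 0.01173 mol.
Fraction absorbed: 1 − 81.4/100 = 0.1860.
Photons absorbed: 0.1860 × 0.01173 = 0.002182 mol.
Product formed: 0.00436 × 0.002182 = 9.514×10⁻⁶ mol.
Rate: 9.514×10⁻⁶ mol / (1160 s × 0.12 L) = 6.8×10⁻⁸ M s⁻¹.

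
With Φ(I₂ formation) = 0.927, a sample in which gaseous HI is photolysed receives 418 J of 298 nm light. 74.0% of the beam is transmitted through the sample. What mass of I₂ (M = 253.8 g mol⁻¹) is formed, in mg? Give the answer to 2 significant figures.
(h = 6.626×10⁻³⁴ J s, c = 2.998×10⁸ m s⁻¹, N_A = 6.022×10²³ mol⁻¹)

Photon energy at 298 nm: hc/λ = (6.626×10⁻³⁴)(2.998×10⁸)/(298×10⁻⁹) = 6.666×10⁻¹⁹ J.
Photons incident: 418 / 6.666×10⁻¹⁹ = 6.271×10²⁰, i.e. 6.271×10²⁰/6.022×10²³ = 0.001041 mol.
Fraction absorbed: 1 − 74.0/100 = 0.2600.
Photons absorbed: 0.2600 × 0.001041 = 2.707×10⁻⁴ mol.
Product: Φ × n_abs = 0.927 × 2.707×10⁻⁴ = 2.509×10⁻⁴ mol.
Mass: 2.509×10⁻⁴ × 253.8 = 0.06368 g = 64 mg.

64 mg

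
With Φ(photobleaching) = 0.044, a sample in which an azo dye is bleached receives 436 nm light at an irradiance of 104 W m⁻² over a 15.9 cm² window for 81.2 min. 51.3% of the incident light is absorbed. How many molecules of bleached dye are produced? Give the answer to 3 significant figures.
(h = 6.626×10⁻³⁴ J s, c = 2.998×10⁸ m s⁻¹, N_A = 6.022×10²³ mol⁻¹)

Photon energy at 436 nm: hc/λ = (6.626×10⁻³⁴)(2.998×10⁸)/(436×10⁻⁹) = 4.556×10⁻¹⁹ J.
Energy delivered: (104 W m⁻²)(15.9×10⁻⁴ m²)(4872 s) = 805.6 J.
Photons incident: 805.6 / 4.556×10⁻¹⁹ = 1.768×10²¹, i.e. 1.768×10²¹/6.022×10²³ = 0.002936 mol.
Photons absorbed: 0.513 × 0.002936 = 0.001506 mol.
Product: Φ × n_abs = 0.044 × 0.001506 = 6.626×10⁻⁵ mol.
As a count: 6.626×10⁻⁵ × 6.022×10²³ = 3.99×10¹⁹.

3.99×10¹⁹ molecules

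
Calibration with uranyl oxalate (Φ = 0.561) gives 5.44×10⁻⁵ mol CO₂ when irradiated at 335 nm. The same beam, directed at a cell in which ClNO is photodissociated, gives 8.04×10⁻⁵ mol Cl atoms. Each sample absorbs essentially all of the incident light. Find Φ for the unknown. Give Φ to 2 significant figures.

Photons absorbed by the actinometer: 5.44×10⁻⁵ / 0.561 = 9.697×10⁻⁵ mol.
Φ(unknown) = 8.04×10⁻⁵ / 9.697×10⁻⁵ = 0.83.

Φ = 0.83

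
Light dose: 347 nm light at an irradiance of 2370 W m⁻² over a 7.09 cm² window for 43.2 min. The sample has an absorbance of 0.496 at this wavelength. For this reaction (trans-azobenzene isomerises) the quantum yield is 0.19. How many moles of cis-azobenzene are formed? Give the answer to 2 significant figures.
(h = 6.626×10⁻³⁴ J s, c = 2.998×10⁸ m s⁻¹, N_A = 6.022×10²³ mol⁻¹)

0.0016 mol

Photon energy at 347 nm: hc/λ = (6.626×10⁻³⁴)(2.998×10⁸)/(347×10⁻⁹) = 5.725×10⁻¹⁹ J.
Energy delivered: (2370 W m⁻²)(7.09×10⁻⁴ m²)(2592 s) = 4355 J.
Photons incident: 4355 / 5.725×10⁻¹⁹ = 7.607×10²¹, i.e. 7.607×10²¹/6.022×10²³ = 0.01263 mol.
Fraction absorbed: 1 − 10^(−0.496) = 0.6808.
Photons absorbed: 0.6808 × 0.01263 = 0.008599 mol.
Product: Φ × n_abs = 0.19 × 0.008599 = 0.001634 mol.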